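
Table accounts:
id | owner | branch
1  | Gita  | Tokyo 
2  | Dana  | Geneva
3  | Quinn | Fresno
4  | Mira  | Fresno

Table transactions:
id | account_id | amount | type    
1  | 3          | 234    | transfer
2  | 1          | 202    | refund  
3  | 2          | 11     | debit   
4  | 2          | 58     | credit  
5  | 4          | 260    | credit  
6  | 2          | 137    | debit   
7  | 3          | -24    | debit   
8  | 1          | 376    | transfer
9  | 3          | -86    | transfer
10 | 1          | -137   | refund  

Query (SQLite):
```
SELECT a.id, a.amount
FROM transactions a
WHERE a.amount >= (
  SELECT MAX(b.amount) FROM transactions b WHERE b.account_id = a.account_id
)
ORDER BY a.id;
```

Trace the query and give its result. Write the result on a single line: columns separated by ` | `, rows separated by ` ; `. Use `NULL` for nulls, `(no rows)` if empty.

For each transactions row a, compute MAX(amount) over rows sharing a.account_id.
Keep row a if a.amount >= that per-group MAX.
  account_id=1: MAX(amount) = 376
  account_id=2: MAX(amount) = 137
  account_id=3: MAX(amount) = 234
  account_id=4: MAX(amount) = 260

1 | 234 ; 5 | 260 ; 6 | 137 ; 8 | 376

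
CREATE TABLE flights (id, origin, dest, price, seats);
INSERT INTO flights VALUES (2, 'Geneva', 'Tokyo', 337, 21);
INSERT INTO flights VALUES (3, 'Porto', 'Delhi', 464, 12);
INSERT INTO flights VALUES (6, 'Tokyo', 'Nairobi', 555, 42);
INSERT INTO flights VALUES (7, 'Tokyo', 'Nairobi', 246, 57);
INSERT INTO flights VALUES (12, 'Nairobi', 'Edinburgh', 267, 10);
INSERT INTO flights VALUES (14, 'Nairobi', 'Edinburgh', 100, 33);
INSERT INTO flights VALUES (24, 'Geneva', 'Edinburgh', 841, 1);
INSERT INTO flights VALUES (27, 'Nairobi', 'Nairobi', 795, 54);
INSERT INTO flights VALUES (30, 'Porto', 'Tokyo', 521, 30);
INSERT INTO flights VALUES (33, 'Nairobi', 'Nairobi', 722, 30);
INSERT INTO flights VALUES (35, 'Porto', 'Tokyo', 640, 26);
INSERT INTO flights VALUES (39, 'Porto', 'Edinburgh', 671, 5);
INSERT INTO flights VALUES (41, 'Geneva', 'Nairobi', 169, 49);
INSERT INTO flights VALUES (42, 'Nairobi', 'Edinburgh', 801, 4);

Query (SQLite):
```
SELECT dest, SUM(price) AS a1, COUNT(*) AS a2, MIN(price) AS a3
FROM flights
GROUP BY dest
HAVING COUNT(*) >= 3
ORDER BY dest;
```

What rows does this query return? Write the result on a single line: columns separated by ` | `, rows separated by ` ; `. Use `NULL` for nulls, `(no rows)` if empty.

Edinburgh | 2680 | 5 | 100 ; Nairobi | 2487 | 5 | 169 ; Tokyo | 1498 | 3 | 337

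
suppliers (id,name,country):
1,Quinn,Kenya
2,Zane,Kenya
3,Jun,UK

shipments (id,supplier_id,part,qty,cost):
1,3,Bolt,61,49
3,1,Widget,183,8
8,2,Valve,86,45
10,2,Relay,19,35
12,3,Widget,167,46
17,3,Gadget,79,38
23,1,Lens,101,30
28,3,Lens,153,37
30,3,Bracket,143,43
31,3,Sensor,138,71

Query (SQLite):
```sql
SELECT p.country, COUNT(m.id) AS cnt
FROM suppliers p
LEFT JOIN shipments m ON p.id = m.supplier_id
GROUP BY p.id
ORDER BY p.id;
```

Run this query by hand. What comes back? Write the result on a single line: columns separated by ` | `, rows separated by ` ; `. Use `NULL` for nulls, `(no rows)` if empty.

Kenya | 2 ; Kenya | 2 ; UK | 6

LEFT JOIN keeps every suppliers row; unmatched ones get NULL for shipments columns.
Group by suppliers.id and compute COUNT(m.id). COUNT(col) of an all-NULL group is 0.
  1: ids {3, 23} → COUNT(m.id)=2
  2: ids {8, 10} → COUNT(m.id)=2
  3: ids {1, 12, 17, 28, 30, 31} → COUNT(m.id)=6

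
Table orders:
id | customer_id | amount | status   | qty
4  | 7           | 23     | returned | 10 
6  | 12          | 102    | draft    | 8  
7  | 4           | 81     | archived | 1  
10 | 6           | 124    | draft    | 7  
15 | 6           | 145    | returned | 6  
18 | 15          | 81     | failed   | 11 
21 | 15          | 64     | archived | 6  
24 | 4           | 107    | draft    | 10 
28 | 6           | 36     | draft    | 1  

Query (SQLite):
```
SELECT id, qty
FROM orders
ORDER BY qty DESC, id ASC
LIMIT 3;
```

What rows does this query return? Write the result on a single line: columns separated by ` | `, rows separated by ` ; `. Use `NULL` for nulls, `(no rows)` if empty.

Sort by qty desc, tiebreak id asc: (11, id=18), (10, id=4), (10, id=24), (8, id=6), (7, id=10), (6, id=15) …. Take first 3.

18 | 11 ; 4 | 10 ; 24 | 10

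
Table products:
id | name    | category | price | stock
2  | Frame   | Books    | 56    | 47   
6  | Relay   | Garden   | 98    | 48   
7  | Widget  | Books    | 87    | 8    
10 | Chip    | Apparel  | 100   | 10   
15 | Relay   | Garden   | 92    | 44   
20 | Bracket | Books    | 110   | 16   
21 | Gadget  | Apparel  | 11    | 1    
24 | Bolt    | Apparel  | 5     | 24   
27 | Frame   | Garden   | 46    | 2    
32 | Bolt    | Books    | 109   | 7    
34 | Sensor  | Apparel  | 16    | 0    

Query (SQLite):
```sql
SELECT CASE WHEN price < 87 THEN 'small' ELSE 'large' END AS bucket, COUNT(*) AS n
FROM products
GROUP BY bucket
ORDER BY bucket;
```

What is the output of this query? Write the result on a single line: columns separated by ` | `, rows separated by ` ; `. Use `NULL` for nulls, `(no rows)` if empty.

large | 6 ; small | 5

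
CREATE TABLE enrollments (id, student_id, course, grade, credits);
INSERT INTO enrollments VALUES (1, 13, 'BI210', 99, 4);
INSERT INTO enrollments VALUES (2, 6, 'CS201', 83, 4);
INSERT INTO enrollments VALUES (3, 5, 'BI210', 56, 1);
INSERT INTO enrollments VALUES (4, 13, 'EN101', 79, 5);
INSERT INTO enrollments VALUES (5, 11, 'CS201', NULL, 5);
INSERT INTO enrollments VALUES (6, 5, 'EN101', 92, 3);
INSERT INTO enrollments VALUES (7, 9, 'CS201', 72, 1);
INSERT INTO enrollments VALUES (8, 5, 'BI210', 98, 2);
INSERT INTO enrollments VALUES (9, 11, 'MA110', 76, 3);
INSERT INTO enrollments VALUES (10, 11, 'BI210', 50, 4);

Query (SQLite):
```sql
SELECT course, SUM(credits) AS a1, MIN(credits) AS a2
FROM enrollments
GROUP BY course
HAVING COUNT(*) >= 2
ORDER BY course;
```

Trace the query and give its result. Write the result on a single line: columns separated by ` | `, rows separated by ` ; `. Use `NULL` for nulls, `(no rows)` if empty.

BI210 | 11 | 1 ; CS201 | 10 | 1 ; EN101 | 8 | 3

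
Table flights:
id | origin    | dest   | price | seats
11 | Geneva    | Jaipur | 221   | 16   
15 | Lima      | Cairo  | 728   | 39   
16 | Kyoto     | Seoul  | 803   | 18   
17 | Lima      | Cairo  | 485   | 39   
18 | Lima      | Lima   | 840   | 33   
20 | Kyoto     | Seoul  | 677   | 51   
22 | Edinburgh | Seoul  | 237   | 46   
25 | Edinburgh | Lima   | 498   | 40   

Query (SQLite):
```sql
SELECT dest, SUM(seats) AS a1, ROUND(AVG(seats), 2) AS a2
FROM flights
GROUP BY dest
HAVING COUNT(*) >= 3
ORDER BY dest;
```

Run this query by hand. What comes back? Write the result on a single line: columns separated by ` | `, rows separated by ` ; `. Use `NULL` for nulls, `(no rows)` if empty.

Group flights by dest.
Per group compute: SUM(seats), ROUND(AVG(seats), 2).
HAVING: drop groups with fewer than 3 rows.
  Cairo: ids {15, 17} → SUM(seats)=78, ROUND(AVG(seats), 2)=39
  Jaipur: ids {11} → SUM(seats)=16, ROUND(AVG(seats), 2)=16
  Lima: ids {18, 25} → SUM(seats)=73, ROUND(AVG(seats), 2)=36.5
  Seoul: ids {16, 20, 22} → SUM(seats)=115, ROUND(AVG(seats), 2)=38.33

Seoul | 115 | 38.33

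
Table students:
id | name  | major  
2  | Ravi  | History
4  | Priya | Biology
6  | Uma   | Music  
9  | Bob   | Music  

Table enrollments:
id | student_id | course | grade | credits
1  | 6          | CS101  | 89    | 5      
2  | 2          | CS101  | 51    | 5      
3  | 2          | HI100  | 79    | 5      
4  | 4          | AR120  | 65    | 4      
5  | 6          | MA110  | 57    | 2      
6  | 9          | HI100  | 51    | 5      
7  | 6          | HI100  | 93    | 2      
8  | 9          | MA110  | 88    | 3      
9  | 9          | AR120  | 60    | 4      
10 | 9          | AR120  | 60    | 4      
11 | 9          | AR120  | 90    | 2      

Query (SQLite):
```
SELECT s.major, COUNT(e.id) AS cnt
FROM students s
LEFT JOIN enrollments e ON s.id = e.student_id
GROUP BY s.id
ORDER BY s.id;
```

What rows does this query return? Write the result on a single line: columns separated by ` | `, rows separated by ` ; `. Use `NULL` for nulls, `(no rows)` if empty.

History | 2 ; Biology | 1 ; Music | 3 ; Music | 5

LEFT JOIN keeps every students row; unmatched ones get NULL for enrollments columns.
Group by students.id and compute COUNT(e.id). COUNT(col) of an all-NULL group is 0.
  2: ids {2, 3} → COUNT(e.id)=2
  4: ids {4} → COUNT(e.id)=1
  6: ids {1, 5, 7} → COUNT(e.id)=3
  9: ids {6, 8, 9, 10, 11} → COUNT(e.id)=5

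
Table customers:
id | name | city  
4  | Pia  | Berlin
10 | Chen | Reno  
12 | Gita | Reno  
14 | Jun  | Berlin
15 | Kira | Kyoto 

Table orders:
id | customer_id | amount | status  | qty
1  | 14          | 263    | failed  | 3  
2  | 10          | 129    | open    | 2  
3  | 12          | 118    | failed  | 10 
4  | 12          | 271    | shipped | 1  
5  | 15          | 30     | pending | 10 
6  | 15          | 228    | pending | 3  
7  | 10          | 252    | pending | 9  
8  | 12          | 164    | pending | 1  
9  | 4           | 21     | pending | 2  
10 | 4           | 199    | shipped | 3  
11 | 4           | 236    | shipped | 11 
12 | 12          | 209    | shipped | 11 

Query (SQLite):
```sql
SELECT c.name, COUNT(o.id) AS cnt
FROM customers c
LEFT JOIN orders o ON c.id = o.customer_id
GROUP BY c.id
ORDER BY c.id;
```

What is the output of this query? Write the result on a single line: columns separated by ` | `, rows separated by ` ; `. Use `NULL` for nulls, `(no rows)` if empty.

LEFT JOIN keeps every customers row; unmatched ones get NULL for orders columns.
Group by customers.id and compute COUNT(o.id). COUNT(col) of an all-NULL group is 0.
  4: ids {9, 10, 11} → COUNT(o.id)=3
  10: ids {2, 7} → COUNT(o.id)=2
  12: ids {3, 4, 8, 12} → COUNT(o.id)=4
  14: ids {1} → COUNT(o.id)=1
  15: ids {5, 6} → COUNT(o.id)=2

Pia | 3 ; Chen | 2 ; Gita | 4 ; Jun | 1 ; Kira | 2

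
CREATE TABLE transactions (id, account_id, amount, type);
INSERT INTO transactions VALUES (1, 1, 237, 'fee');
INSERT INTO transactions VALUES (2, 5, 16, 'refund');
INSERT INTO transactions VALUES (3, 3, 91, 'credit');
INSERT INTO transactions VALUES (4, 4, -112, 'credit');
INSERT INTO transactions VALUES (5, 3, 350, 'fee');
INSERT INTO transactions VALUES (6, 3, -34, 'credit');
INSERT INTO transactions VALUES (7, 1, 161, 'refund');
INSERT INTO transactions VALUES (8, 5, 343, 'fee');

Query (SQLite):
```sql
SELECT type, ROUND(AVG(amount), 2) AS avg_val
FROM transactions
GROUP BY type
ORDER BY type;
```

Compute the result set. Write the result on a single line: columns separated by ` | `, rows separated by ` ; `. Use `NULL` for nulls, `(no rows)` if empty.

credit | -18.33 ; fee | 310 ; refund | 88.5

Partition transactions by type; compute ROUND(AVG(amount), 2) within each group.
  credit: ids {3, 4, 6} → ROUND(AVG(amount), 2)=-18.33
  fee: ids {1, 5, 8} → ROUND(AVG(amount), 2)=310
  refund: ids {2, 7} → ROUND(AVG(amount), 2)=88.5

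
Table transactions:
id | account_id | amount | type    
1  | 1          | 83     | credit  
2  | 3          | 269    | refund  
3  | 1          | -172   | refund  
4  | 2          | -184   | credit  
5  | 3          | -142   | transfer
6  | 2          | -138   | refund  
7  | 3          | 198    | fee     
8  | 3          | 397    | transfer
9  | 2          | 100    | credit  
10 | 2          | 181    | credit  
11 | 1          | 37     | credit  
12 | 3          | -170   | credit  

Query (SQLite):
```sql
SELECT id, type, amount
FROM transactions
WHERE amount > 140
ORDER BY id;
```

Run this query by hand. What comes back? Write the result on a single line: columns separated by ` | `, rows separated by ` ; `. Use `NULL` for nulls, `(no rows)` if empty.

2 | refund | 269 ; 7 | fee | 198 ; 8 | transfer | 397 ; 10 | credit | 181

amount > 140: ids {2, 7, 8, 10}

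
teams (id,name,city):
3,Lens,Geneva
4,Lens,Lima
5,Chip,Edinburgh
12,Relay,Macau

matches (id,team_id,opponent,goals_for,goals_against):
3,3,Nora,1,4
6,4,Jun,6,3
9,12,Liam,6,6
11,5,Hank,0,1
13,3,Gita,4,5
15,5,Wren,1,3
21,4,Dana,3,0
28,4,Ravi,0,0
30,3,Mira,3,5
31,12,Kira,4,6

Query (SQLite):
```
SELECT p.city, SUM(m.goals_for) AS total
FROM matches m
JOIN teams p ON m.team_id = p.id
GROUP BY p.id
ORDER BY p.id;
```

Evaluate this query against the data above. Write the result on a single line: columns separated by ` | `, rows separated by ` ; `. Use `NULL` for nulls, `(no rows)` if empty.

Geneva | 8 ; Lima | 9 ; Edinburgh | 1 ; Macau | 10

Join each matches row to its teams via team_id.
Group joined rows by teams.id; compute SUM(m.goals_for) per group.
  3: ids {3, 13, 30} → SUM(m.goals_for)=8
  4: ids {6, 21, 28} → SUM(m.goals_for)=9
  5: ids {11, 15} → SUM(m.goals_for)=1
  12: ids {9, 31} → SUM(m.goals_for)=10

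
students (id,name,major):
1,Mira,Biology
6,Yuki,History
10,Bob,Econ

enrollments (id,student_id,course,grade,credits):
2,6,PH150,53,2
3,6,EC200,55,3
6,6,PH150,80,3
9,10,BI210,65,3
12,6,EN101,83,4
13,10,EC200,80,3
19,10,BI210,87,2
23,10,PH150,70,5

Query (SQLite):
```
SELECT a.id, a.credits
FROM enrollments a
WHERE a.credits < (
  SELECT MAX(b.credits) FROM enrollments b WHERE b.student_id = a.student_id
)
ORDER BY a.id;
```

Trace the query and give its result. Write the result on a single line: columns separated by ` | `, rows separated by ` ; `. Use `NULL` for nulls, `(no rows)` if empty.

2 | 2 ; 3 | 3 ; 6 | 3 ; 9 | 3 ; 13 | 3 ; 19 | 2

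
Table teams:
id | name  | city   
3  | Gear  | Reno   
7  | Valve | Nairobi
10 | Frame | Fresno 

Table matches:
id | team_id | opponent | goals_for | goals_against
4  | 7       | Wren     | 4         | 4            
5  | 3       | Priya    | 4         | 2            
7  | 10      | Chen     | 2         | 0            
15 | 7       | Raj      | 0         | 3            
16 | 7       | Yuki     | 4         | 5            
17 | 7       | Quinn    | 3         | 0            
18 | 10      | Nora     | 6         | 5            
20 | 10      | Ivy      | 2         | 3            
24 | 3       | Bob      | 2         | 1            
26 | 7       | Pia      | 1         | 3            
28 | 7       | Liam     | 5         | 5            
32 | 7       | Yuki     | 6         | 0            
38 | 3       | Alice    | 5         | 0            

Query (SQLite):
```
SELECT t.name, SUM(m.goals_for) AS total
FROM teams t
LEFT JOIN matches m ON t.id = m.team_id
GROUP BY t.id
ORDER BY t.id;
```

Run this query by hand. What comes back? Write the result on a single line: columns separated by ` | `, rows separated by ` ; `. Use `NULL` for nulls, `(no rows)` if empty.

Gear | 11 ; Valve | 23 ; Frame | 10

LEFT JOIN keeps every teams row; unmatched ones get NULL for matches columns.
Group by teams.id and compute SUM(m.goals_for). SUM over an all-NULL group is NULL.
  3: ids {5, 24, 38} → SUM(m.goals_for)=11
  7: ids {4, 15, 16, 17, 26, 28, 32} → SUM(m.goals_for)=23
  10: ids {7, 18, 20} → SUM(m.goals_for)=10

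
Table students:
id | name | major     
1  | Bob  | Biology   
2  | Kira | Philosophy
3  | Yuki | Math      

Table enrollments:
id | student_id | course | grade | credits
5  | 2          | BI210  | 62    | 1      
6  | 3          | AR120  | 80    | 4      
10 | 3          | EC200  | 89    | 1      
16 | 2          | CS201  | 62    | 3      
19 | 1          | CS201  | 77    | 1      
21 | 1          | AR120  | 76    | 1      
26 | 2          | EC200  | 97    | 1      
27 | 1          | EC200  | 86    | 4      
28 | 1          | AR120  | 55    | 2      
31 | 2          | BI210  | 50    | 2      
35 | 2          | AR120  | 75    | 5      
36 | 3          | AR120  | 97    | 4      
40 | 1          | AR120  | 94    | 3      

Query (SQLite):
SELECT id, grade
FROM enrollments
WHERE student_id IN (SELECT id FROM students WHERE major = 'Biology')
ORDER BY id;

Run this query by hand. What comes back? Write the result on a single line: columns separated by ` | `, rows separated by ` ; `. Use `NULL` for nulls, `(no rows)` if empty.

Inner query: students.id where major = 'Biology'.
Outer: keep enrollments rows whose student_id is in that set.
Inner query → {1}

19 | 77 ; 21 | 76 ; 27 | 86 ; 28 | 55 ; 40 | 94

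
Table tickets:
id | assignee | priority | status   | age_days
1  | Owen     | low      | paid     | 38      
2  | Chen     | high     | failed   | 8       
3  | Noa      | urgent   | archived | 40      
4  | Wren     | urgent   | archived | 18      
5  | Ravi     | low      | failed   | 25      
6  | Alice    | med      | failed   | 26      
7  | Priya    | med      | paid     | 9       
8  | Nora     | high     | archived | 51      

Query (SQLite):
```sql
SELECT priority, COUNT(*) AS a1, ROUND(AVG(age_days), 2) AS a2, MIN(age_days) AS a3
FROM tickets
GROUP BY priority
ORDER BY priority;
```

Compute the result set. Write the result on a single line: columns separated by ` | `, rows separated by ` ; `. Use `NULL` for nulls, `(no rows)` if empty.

high | 2 | 29.5 | 8 ; low | 2 | 31.5 | 25 ; med | 2 | 17.5 | 9 ; urgent | 2 | 29 | 18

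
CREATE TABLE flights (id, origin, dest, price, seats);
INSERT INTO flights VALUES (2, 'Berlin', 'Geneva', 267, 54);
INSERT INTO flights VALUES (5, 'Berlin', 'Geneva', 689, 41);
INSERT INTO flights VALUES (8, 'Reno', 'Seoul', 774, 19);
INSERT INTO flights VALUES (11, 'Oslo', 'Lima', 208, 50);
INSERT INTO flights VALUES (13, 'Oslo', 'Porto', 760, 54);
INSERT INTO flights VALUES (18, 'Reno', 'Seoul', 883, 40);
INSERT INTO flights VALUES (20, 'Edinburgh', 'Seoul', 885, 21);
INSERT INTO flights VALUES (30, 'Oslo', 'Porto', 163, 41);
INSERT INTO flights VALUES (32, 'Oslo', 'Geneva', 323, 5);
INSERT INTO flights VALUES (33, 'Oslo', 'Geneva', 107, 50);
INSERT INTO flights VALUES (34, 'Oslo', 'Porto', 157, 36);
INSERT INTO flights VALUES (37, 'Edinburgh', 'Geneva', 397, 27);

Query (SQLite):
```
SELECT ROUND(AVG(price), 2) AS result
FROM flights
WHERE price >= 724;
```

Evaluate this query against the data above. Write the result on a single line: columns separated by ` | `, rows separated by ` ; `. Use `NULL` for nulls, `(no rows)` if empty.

825.5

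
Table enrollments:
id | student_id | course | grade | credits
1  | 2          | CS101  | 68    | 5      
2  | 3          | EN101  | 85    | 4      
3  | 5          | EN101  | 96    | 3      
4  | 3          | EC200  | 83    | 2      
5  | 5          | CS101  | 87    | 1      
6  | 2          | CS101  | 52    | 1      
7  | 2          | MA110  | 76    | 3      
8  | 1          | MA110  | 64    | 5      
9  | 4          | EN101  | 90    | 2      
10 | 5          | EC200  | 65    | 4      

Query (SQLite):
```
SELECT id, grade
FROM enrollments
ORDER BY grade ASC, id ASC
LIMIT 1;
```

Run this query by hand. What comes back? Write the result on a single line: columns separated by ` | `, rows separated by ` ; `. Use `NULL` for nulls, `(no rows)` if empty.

Sort by grade asc, tiebreak id asc: (52, id=6), (64, id=8), (65, id=10), (68, id=1) …. Take first 1.

6 | 52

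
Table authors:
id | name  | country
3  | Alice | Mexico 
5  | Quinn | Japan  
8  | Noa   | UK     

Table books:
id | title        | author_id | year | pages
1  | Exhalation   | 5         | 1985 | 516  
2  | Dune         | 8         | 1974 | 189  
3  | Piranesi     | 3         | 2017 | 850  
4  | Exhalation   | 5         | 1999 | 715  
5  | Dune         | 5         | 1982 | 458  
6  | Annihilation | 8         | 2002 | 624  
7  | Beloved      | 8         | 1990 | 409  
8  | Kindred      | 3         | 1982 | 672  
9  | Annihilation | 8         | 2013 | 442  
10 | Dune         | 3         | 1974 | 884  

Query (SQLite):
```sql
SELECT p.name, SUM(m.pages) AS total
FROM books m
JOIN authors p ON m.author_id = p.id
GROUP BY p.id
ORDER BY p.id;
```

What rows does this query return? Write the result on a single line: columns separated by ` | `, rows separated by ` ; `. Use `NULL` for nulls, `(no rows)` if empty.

Alice | 2406 ; Quinn | 1689 ; Noa | 1664

Join each books row to its authors via author_id.
Group joined rows by authors.id; compute SUM(m.pages) per group.
  3: ids {3, 8, 10} → SUM(m.pages)=2406
  5: ids {1, 4, 5} → SUM(m.pages)=1689
  8: ids {2, 6, 7, 9} → SUM(m.pages)=1664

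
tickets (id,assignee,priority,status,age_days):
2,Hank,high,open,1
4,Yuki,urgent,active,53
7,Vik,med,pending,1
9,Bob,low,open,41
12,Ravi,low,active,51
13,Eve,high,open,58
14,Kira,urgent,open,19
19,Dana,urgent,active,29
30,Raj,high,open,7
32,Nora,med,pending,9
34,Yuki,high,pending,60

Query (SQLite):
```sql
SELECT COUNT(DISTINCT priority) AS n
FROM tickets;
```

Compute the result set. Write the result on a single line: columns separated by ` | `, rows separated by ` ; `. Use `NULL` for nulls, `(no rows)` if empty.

4

Count distinct non-NULL priority values.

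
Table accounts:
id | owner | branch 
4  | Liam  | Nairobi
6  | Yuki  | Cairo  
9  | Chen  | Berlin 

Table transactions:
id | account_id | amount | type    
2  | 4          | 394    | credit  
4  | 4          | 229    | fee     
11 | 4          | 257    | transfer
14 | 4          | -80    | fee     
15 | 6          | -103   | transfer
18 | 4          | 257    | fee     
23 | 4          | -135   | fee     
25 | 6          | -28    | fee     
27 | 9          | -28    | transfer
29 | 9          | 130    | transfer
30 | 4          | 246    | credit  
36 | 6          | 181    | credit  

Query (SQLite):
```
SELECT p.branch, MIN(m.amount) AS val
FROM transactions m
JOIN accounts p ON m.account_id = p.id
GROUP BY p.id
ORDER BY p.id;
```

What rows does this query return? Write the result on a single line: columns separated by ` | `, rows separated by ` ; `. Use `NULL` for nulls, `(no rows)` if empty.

Join each transactions row to its accounts via account_id.
Group joined rows by accounts.id; compute MIN(m.amount) per group.
  4: ids {2, 4, 11, 14, 18, 23, 30} → MIN(m.amount)=-135
  6: ids {15, 25, 36} → MIN(m.amount)=-103
  9: ids {27, 29} → MIN(m.amount)=-28

Nairobi | -135 ; Cairo | -103 ; Berlin | -28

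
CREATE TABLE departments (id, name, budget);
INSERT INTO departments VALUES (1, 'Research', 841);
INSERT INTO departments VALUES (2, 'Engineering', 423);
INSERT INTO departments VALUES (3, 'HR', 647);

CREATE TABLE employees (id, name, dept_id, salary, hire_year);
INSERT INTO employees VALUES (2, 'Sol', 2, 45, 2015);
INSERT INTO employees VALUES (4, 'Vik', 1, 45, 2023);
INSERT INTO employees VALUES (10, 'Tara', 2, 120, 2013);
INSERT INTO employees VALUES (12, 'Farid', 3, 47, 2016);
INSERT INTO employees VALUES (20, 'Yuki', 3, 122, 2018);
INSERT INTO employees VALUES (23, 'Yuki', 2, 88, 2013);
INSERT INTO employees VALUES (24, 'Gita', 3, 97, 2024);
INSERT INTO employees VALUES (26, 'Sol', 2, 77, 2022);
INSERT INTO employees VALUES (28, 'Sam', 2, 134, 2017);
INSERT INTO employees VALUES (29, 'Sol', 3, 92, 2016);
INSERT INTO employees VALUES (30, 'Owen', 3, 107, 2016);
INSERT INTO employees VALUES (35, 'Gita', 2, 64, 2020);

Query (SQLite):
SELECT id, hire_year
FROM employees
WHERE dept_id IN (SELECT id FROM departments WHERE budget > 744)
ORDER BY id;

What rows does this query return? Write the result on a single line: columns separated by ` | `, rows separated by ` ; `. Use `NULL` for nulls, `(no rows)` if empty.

4 | 2023

Inner query: departments.id where budget > 744.
Outer: keep employees rows whose dept_id is in that set.
Inner query → {1}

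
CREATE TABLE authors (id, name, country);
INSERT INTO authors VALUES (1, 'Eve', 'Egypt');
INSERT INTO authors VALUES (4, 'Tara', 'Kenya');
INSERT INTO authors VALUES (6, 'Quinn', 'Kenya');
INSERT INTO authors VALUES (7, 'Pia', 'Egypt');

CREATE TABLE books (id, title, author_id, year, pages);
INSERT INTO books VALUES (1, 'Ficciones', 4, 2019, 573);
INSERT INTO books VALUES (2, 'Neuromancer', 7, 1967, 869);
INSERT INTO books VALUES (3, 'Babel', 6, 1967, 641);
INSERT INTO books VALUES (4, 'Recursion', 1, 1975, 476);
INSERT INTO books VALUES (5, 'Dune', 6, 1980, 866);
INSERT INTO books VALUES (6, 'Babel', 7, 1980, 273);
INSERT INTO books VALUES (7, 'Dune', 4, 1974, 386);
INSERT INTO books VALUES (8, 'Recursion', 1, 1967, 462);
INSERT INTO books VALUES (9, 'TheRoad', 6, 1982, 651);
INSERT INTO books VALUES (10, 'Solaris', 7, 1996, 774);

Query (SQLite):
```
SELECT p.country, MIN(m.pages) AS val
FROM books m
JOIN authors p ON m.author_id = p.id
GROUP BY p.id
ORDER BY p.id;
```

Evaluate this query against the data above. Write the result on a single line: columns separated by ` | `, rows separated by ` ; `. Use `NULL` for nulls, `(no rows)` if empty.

Egypt | 462 ; Kenya | 386 ; Kenya | 641 ; Egypt | 273

Join each books row to its authors via author_id.
Group joined rows by authors.id; compute MIN(m.pages) per group.
  1: ids {4, 8} → MIN(m.pages)=462
  4: ids {1, 7} → MIN(m.pages)=386
  6: ids {3, 5, 9} → MIN(m.pages)=641
  7: ids {2, 6, 10} → MIN(m.pages)=273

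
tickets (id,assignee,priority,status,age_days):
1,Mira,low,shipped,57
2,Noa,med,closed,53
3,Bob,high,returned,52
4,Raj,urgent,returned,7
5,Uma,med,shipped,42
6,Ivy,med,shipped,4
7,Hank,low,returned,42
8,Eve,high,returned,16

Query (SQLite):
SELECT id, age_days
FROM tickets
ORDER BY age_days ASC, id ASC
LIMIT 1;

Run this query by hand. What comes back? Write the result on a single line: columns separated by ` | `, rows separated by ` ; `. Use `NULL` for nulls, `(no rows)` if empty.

6 | 4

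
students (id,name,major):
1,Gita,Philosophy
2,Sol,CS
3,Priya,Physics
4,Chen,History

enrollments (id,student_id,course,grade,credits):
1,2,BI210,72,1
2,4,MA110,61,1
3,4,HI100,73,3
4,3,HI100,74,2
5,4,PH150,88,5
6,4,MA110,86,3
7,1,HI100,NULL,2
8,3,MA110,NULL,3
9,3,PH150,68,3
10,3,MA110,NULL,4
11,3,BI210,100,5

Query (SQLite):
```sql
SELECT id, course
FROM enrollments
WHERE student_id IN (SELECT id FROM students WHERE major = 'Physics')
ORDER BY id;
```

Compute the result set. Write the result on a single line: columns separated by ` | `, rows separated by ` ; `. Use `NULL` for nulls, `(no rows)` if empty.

4 | HI100 ; 8 | MA110 ; 9 | PH150 ; 10 | MA110 ; 11 | BI210

Inner query: students.id where major = 'Physics'.
Outer: keep enrollments rows whose student_id is in that set.
Inner query → {3}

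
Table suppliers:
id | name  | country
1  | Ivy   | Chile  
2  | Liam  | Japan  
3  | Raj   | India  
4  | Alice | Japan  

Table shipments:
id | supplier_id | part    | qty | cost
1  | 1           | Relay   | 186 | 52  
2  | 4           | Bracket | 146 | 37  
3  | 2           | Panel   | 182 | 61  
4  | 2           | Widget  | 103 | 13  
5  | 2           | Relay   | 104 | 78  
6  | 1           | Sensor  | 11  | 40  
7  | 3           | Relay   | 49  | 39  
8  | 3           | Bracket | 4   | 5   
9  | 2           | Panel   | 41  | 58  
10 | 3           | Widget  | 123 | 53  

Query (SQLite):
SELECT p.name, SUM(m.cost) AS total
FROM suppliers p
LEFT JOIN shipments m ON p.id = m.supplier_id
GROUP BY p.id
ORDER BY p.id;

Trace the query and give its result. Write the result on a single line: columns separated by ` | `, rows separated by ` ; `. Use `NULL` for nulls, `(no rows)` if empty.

LEFT JOIN keeps every suppliers row; unmatched ones get NULL for shipments columns.
Group by suppliers.id and compute SUM(m.cost). SUM over an all-NULL group is NULL.
  1: ids {1, 6} → SUM(m.cost)=92
  2: ids {3, 4, 5, 9} → SUM(m.cost)=210
  3: ids {7, 8, 10} → SUM(m.cost)=97
  4: ids {2} → SUM(m.cost)=37

Ivy | 92 ; Liam | 210 ; Raj | 97 ; Alice | 37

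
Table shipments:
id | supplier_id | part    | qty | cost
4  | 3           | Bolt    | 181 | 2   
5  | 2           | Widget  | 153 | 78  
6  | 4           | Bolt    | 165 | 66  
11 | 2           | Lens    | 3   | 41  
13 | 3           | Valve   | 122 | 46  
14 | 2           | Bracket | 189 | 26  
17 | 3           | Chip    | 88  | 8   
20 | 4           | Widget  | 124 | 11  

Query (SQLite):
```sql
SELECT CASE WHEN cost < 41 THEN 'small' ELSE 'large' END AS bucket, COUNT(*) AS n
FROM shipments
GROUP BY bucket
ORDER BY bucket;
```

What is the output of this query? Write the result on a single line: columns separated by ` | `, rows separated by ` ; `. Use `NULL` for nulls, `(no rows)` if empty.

large | 4 ; small | 4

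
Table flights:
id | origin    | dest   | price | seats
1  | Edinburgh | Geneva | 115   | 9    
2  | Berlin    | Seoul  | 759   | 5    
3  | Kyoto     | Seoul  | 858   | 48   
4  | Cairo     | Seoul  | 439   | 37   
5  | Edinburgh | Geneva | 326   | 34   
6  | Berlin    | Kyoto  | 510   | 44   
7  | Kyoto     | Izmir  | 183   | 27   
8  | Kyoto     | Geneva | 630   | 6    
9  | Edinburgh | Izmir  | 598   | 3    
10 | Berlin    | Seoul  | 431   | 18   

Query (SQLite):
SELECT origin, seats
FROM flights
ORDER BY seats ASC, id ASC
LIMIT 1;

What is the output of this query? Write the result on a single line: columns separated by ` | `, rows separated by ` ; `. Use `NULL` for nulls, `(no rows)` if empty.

Edinburgh | 3

Sort by seats asc, tiebreak id asc: (3, id=9), (5, id=2), (6, id=8), (9, id=1) …. Take first 1.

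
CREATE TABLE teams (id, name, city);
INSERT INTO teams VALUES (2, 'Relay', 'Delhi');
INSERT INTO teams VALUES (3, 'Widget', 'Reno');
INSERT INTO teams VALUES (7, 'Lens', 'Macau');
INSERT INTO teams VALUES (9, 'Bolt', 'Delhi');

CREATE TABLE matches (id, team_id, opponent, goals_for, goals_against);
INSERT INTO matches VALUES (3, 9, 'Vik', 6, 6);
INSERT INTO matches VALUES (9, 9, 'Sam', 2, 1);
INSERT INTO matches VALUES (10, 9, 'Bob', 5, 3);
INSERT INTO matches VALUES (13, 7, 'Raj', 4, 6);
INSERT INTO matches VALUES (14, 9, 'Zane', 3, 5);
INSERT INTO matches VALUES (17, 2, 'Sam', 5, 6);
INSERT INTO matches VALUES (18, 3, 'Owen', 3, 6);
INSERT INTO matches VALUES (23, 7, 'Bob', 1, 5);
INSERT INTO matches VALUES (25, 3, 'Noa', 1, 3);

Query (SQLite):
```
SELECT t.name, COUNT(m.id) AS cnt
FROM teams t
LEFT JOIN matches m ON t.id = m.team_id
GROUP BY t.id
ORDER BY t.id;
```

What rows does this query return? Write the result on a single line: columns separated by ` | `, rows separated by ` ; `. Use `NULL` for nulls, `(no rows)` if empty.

LEFT JOIN keeps every teams row; unmatched ones get NULL for matches columns.
Group by teams.id and compute COUNT(m.id). COUNT(col) of an all-NULL group is 0.
  2: ids {17} → COUNT(m.id)=1
  3: ids {18, 25} → COUNT(m.id)=2
  7: ids {13, 23} → COUNT(m.id)=2
  9: ids {3, 9, 10, 14} → COUNT(m.id)=4

Relay | 1 ; Widget | 2 ; Lens | 2 ; Bolt | 4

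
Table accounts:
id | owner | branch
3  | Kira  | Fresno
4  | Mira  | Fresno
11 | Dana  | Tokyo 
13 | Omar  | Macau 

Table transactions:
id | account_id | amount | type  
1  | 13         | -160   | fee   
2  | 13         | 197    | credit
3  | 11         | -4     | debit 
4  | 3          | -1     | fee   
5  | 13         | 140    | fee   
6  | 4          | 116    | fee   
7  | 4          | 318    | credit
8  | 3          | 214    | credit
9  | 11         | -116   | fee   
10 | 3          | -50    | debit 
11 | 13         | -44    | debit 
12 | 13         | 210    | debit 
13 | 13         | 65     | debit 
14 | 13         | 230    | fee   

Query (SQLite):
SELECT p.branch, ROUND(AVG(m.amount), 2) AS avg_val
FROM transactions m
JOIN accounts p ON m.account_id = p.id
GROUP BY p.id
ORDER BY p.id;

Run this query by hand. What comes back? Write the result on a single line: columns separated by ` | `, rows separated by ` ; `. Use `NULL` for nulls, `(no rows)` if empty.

Fresno | 54.33 ; Fresno | 217 ; Tokyo | -60 ; Macau | 91.14

Join each transactions row to its accounts via account_id.
Group joined rows by accounts.id; compute ROUND(AVG(m.amount), 2) per group.
  3: ids {4, 8, 10} → ROUND(AVG(m.amount), 2)=54.33
  4: ids {6, 7} → ROUND(AVG(m.amount), 2)=217
  11: ids {3, 9} → ROUND(AVG(m.amount), 2)=-60
  13: ids {1, 2, 5, 11, 12, 13, 14} → ROUND(AVG(m.amount), 2)=91.14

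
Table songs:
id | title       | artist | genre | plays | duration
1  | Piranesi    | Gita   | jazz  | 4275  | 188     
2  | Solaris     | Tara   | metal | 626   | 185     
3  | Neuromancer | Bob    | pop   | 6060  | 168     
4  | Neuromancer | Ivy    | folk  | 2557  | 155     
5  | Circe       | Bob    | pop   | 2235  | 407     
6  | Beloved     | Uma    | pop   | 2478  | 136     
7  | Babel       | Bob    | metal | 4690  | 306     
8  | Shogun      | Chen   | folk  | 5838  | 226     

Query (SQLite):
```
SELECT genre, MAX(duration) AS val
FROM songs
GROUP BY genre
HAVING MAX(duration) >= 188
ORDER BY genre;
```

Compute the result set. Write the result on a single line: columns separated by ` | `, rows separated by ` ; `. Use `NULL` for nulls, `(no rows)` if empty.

Partition songs by genre; compute MAX(duration) within each group.
HAVING: keep groups where MAX(duration) >= 188.
  folk: ids {4, 8} → MAX(duration)=226
  jazz: ids {1} → MAX(duration)=188
  metal: ids {2, 7} → MAX(duration)=306
  pop: ids {3, 5, 6} → MAX(duration)=407

folk | 226 ; jazz | 188 ; metal | 306 ; pop | 407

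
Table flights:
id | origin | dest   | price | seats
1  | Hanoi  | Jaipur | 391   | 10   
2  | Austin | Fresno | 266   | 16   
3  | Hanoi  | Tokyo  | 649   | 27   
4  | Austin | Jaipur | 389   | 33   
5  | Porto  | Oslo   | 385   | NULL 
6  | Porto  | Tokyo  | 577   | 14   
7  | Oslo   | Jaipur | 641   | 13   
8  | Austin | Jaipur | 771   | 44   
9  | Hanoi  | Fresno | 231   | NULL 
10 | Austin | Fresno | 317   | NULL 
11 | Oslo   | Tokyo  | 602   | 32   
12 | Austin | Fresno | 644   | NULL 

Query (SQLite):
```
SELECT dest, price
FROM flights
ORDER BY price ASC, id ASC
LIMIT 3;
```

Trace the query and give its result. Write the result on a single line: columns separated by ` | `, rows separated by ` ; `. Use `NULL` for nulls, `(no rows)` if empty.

Sort by price asc, tiebreak id asc: (231, id=9), (266, id=2), (317, id=10), (385, id=5), (389, id=4), (391, id=1) …. Take first 3.

Fresno | 231 ; Fresno | 266 ; Fresno | 317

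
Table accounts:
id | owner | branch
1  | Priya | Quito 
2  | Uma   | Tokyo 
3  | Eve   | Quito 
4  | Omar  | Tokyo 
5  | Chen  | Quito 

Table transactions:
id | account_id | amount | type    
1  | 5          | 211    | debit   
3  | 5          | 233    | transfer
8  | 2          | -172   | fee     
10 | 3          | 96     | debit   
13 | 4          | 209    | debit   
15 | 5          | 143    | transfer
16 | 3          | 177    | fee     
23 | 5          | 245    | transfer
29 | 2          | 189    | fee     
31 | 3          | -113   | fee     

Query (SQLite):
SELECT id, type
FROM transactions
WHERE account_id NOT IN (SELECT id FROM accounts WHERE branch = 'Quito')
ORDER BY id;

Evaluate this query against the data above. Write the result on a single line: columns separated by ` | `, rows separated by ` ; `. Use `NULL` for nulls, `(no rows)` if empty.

8 | fee ; 13 | debit ; 29 | fee

Inner query: accounts.id where branch = 'Quito'.
Outer: keep transactions rows whose account_id is not in that set.
Inner query → {1, 3, 5}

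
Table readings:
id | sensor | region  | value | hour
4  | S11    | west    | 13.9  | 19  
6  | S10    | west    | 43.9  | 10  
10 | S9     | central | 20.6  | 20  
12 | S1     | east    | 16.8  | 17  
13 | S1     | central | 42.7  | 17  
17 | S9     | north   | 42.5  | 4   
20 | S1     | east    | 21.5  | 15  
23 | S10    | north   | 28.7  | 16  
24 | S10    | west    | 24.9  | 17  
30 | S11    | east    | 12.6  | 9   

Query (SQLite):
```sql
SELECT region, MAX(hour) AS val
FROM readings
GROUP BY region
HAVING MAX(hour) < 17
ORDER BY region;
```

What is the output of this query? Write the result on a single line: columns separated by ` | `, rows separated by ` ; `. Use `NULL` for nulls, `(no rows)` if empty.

Partition readings by region; compute MAX(hour) within each group.
HAVING: keep groups where MAX(hour) < 17.
  central: ids {10, 13} → MAX(hour)=20
  east: ids {12, 20, 30} → MAX(hour)=17
  north: ids {17, 23} → MAX(hour)=16
  west: ids {4, 6, 24} → MAX(hour)=19

north | 16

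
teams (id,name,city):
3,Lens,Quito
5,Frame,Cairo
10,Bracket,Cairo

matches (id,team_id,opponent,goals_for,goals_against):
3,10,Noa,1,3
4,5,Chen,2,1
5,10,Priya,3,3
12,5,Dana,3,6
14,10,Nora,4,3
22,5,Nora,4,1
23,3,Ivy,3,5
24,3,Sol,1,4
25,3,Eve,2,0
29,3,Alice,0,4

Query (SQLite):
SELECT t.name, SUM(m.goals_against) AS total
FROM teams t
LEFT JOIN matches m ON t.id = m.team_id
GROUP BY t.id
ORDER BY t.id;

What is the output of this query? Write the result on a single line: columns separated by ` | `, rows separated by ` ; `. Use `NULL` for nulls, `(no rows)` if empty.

Lens | 13 ; Frame | 8 ; Bracket | 9

LEFT JOIN keeps every teams row; unmatched ones get NULL for matches columns.
Group by teams.id and compute SUM(m.goals_against). SUM over an all-NULL group is NULL.
  3: ids {23, 24, 25, 29} → SUM(m.goals_against)=13
  5: ids {4, 12, 22} → SUM(m.goals_against)=8
  10: ids {3, 5, 14} → SUM(m.goals_against)=9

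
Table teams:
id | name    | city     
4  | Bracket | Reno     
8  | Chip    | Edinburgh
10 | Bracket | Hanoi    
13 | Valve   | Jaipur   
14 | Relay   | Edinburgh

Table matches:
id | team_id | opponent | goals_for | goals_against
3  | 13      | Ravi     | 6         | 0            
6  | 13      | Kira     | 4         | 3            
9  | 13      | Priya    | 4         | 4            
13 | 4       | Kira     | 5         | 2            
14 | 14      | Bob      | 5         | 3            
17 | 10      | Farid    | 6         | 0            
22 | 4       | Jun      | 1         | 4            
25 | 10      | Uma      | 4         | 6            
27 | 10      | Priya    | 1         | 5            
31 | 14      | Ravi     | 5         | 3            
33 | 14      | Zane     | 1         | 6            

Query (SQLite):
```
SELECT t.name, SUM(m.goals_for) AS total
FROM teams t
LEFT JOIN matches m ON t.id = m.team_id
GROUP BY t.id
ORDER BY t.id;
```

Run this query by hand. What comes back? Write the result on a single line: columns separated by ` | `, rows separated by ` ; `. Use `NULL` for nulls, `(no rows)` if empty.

LEFT JOIN keeps every teams row; unmatched ones get NULL for matches columns.
Group by teams.id and compute SUM(m.goals_for). SUM over an all-NULL group is NULL.
  4: ids {13, 22} → SUM(m.goals_for)=6
  8: ids {—} → SUM(m.goals_for)=NULL
  10: ids {17, 25, 27} → SUM(m.goals_for)=11
  13: ids {3, 6, 9} → SUM(m.goals_for)=14
  14: ids {14, 31, 33} → SUM(m.goals_for)=11

Bracket | 6 ; Chip | NULL ; Bracket | 11 ; Valve | 14 ; Relay | 11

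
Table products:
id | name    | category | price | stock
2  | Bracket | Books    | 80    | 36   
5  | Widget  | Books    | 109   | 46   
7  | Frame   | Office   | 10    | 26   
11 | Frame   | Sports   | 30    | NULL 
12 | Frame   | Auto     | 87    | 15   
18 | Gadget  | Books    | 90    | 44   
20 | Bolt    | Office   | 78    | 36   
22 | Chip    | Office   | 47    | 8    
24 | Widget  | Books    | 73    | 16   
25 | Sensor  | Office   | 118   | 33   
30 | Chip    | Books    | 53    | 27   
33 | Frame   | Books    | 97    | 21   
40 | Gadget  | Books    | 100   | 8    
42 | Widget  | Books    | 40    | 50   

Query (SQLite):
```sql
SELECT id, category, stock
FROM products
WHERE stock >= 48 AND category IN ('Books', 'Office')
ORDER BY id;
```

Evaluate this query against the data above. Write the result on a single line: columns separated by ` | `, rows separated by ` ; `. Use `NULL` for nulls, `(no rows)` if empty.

stock >= 48: ids {42}
category IN ('Books', 'Office'): ids {2, 5, 7, 18, 20, 22, 24, 25, 30, 33, 40, 42}
Combine with AND.

42 | Books | 50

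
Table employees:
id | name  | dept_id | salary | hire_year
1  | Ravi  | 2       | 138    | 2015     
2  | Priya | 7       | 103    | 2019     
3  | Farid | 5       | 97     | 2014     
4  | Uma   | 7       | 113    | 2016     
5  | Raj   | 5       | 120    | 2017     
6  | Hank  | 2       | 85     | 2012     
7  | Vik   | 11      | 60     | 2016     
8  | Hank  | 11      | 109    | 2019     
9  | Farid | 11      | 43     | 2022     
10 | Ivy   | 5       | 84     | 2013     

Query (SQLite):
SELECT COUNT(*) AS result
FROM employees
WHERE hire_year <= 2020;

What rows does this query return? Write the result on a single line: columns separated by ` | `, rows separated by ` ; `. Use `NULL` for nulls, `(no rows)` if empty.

9

Rows where hire_year <= 2020 → hire_year values: [2015, 2019, 2014, 2016, 2017, 2012, 2016, 2019, 2013].
COUNT(*) counts rows → 9.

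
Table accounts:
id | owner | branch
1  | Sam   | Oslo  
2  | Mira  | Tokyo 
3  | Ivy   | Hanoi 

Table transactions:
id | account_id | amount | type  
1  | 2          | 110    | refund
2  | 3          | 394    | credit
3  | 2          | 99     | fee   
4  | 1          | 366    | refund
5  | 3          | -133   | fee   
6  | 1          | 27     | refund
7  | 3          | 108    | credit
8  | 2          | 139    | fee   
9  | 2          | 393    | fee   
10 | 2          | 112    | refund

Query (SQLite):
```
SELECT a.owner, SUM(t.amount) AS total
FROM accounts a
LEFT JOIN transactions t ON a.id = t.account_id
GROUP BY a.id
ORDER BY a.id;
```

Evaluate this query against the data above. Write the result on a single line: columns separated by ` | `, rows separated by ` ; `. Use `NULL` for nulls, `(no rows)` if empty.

Sam | 393 ; Mira | 853 ; Ivy | 369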